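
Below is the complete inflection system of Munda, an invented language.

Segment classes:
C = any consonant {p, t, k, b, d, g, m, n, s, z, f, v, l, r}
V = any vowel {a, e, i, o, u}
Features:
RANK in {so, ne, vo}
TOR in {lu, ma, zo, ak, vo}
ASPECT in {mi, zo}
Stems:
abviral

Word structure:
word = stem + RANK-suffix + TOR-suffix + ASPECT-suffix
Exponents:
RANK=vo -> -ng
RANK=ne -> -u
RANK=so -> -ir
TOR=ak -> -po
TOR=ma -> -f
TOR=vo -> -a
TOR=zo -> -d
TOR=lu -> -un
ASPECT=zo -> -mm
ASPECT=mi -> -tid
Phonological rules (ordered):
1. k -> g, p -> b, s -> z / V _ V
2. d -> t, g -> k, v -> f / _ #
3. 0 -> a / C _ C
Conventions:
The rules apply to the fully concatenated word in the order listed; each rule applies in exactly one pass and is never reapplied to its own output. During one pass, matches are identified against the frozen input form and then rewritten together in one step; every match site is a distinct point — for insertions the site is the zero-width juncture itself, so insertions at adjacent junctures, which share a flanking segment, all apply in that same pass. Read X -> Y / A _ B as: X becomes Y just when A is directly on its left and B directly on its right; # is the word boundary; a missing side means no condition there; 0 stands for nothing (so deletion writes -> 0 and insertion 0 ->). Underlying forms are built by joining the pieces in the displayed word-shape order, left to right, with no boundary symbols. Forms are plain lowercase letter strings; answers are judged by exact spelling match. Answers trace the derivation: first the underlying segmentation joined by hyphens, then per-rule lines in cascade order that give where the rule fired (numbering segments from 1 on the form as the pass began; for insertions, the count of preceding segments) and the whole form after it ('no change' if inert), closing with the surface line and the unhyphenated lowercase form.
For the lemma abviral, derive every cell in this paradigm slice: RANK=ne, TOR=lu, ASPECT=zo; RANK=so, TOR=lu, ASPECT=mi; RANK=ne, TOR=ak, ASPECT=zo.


cell RANK=ne, TOR=lu, ASPECT=zo:
underlying: abviral-u-un-mm
1. k -> g, p -> b, s -> z / V _ V: no change
2. d -> t, g -> k, v -> f / _ #: no change
3. 0 -> a / C _ C: inserts after position(s) 2, 10, 11: abaviraluunamam
surface: abaviraluunamam

cell RANK=so, TOR=lu, ASPECT=mi:
underlying: abviral-ir-un-tid
1. k -> g, p -> b, s -> z / V _ V: no change
2. d -> t, g -> k, v -> f / _ #: fires at position(s) 14: abviraliruntit
3. 0 -> a / C _ C: inserts after position(s) 2, 11: abaviralirunatit
surface: abaviralirunatit

cell RANK=ne, TOR=ak, ASPECT=zo:
underlying: abviral-u-po-mm
1. k -> g, p -> b, s -> z / V _ V: fires at position(s) 9: abviralubomm
2. d -> t, g -> k, v -> f / _ #: no change
3. 0 -> a / C _ C: inserts after position(s) 2, 11: abaviralubomam
surface: abaviralubomam


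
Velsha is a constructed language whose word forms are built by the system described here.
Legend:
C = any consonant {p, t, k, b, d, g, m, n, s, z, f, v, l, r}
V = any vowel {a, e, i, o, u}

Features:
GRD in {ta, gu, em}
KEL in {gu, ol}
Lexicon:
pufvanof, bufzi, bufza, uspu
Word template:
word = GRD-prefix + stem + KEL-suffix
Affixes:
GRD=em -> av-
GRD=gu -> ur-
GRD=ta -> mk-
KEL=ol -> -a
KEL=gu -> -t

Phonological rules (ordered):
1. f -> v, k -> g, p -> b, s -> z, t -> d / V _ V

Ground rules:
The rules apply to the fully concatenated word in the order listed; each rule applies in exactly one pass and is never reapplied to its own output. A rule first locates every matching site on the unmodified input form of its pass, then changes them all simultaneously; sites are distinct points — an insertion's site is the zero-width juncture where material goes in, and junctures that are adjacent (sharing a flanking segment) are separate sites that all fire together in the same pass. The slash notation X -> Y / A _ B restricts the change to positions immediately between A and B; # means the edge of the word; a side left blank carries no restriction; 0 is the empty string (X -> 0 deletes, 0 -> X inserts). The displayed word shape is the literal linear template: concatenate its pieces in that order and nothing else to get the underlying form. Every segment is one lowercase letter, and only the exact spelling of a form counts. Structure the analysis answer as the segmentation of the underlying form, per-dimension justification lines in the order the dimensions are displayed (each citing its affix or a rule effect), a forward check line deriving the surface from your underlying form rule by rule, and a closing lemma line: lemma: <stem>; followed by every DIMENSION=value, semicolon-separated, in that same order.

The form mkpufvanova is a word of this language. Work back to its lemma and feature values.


underlying: mk-pufvanof-a
GRD=ta - signalled by the affix mk-
KEL=ol - signalled by the affix -a
check: mkpufvanofa -> mkpufvanova
lemma: pufvanof; GRD=ta; KEL=ol


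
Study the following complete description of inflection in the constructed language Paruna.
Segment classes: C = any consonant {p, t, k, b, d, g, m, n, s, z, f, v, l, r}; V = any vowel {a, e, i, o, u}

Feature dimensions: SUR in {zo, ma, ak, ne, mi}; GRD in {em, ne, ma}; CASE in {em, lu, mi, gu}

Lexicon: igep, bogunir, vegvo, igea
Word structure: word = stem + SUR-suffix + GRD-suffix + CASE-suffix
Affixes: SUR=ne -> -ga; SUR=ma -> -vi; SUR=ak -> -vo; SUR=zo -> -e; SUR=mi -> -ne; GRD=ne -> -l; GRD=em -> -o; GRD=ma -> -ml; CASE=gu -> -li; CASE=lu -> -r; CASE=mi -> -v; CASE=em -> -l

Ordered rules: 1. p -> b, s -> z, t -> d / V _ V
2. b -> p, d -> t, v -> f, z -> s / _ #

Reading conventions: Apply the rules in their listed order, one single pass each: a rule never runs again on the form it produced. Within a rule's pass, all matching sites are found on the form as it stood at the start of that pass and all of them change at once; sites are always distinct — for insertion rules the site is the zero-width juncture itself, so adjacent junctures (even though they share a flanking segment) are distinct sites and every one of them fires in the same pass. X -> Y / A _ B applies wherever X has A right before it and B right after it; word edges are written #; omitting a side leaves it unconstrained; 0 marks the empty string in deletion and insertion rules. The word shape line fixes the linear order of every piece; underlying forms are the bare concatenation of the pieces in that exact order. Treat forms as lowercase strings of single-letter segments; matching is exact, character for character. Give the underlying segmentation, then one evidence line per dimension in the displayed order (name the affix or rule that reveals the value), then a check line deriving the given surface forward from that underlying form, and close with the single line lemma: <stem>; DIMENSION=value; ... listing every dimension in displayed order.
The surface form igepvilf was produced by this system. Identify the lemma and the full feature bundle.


underlying: igep-vi-l-v
SUR=ma - signalled by the affix -vi
GRD=ne - signalled by the affix -l
CASE=mi - signalled by the affix -v
check: igepvilv -> igepvilv -> igepvilf
lemma: igep; SUR=ma; GRD=ne; CASE=mi


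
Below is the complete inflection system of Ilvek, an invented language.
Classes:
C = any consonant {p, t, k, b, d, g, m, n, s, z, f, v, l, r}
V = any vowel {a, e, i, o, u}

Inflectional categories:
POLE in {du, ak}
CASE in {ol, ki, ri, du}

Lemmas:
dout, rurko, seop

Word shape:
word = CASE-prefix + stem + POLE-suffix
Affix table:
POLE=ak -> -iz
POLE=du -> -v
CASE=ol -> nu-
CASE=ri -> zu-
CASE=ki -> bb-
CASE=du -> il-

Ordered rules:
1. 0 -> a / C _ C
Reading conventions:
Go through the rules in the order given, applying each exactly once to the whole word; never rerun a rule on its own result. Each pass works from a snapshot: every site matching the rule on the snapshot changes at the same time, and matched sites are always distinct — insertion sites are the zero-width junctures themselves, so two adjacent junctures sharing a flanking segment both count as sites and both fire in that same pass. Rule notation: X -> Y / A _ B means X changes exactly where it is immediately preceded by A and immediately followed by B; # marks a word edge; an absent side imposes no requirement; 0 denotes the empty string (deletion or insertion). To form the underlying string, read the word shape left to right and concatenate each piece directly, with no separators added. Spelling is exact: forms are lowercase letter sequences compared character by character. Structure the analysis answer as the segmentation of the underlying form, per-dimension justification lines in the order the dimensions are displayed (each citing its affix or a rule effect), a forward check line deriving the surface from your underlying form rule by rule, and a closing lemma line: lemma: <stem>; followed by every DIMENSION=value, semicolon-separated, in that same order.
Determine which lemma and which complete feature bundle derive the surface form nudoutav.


underlying: nu-dout-v
POLE=du - signalled by the affix -v
CASE=ol - signalled by the affix nu-
check: nudoutv -> nudoutav
lemma: dout; POLE=du; CASE=ol


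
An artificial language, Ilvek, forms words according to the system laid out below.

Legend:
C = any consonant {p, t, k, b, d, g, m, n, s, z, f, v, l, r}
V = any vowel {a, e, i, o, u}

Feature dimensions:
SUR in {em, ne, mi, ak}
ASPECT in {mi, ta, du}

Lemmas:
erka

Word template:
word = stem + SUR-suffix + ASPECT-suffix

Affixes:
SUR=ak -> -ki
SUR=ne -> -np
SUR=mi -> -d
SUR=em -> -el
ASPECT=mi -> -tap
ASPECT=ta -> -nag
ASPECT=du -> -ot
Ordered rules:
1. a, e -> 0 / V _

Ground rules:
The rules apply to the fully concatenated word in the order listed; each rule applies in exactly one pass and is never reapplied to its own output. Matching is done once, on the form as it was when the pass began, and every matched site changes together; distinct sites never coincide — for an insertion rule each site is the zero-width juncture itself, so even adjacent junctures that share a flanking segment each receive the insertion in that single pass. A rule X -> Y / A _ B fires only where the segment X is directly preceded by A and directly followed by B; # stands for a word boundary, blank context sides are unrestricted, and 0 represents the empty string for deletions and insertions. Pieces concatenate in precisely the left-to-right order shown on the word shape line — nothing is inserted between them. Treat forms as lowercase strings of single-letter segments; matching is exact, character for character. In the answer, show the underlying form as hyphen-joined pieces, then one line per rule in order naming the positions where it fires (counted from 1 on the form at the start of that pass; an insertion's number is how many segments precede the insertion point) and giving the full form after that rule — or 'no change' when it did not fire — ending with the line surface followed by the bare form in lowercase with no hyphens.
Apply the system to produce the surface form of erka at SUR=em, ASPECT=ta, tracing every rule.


underlying: erka-el-nag
1. a, e -> 0 / V _: fires at position(s) 5: erkalnag
surface: erkalnag


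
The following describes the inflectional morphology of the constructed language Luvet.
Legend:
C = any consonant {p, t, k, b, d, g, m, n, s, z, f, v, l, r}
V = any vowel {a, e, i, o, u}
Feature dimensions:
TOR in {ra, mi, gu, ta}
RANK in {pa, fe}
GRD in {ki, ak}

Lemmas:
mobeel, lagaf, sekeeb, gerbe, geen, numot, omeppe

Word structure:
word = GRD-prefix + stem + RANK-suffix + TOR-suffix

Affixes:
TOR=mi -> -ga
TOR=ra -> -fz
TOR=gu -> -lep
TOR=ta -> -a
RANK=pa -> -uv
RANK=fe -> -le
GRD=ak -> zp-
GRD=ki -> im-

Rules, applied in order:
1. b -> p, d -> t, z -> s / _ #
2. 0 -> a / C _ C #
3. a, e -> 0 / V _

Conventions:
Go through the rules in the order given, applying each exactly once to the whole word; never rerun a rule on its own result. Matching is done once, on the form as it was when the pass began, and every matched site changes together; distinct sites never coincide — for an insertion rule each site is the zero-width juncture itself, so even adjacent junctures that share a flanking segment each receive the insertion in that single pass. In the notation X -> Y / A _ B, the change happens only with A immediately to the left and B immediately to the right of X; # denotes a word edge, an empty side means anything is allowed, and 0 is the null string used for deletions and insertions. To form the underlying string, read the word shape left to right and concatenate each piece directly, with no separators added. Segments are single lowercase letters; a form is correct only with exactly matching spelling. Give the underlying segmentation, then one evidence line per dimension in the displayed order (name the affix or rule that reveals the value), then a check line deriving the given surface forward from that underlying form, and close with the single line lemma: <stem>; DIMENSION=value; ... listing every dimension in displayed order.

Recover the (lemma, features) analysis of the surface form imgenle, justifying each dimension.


underlying: im-geen-le-a
TOR=ta - signalled by the affix -a
RANK=fe - signalled by the affix -le
GRD=ki - signalled by the affix im-
check: imgeenlea -> imgeenlea -> imgeenlea -> imgenle
lemma: geen; TOR=ta; RANK=fe; GRD=ki


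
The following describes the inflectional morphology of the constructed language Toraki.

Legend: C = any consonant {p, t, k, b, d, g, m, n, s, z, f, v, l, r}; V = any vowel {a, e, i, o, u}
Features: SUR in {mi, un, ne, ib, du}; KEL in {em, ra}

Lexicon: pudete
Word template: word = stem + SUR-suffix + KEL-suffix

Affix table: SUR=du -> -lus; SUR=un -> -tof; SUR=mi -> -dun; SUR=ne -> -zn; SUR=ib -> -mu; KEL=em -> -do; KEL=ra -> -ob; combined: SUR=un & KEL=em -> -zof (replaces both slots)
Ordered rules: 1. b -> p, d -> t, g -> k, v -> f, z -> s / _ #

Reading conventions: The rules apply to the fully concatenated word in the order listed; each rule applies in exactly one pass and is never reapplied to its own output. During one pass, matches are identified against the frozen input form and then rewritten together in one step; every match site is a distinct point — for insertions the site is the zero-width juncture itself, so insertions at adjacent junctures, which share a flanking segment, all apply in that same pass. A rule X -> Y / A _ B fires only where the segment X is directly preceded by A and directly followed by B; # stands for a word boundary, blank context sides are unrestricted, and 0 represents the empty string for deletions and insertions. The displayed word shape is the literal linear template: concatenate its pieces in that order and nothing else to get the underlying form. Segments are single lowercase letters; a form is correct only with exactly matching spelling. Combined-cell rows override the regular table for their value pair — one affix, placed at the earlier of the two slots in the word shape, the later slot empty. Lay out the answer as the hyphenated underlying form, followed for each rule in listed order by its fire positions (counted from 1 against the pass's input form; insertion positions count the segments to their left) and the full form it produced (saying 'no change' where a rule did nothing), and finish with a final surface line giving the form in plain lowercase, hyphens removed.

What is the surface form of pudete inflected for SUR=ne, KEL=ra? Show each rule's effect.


underlying: pudete-zn-ob
1. b -> p, d -> t, g -> k, v -> f, z -> s / _ #: fires at position(s) 10: pudeteznop
surface: pudeteznop


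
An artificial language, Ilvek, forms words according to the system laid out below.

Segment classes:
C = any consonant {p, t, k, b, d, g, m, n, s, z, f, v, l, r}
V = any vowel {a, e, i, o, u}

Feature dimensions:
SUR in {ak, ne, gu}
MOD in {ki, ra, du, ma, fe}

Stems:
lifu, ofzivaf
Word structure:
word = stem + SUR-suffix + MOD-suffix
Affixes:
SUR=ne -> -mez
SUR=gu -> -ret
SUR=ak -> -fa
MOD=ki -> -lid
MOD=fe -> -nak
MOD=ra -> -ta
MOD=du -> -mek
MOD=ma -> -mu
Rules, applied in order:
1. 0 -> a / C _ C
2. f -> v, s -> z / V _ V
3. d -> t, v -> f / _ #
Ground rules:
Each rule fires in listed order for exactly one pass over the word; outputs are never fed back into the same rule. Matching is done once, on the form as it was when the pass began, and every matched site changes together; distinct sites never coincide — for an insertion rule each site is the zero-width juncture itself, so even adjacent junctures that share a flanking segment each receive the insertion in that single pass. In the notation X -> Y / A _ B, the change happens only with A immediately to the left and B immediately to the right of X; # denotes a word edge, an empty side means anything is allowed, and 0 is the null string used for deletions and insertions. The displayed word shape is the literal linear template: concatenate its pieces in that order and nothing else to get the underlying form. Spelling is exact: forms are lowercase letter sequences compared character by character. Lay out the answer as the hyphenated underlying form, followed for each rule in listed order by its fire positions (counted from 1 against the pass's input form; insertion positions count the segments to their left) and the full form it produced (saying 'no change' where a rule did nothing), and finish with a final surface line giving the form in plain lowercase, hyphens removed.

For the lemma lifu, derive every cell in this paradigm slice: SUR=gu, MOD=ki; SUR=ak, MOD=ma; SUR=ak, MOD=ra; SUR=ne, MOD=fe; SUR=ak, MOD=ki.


cell SUR=gu, MOD=ki:
underlying: lifu-ret-lid
1. 0 -> a / C _ C: inserts after position(s) 7: lifuretalid
2. f -> v, s -> z / V _ V: fires at position(s) 3: livuretalid
3. d -> t, v -> f / _ #: fires at position(s) 11: livuretalit
surface: livuretalit

cell SUR=ak, MOD=ma:
underlying: lifu-fa-mu
1. 0 -> a / C _ C: no change
2. f -> v, s -> z / V _ V: fires at position(s) 3, 5: livuvamu
3. d -> t, v -> f / _ #: no change
surface: livuvamu

cell SUR=ak, MOD=ra:
underlying: lifu-fa-ta
1. 0 -> a / C _ C: no change
2. f -> v, s -> z / V _ V: fires at position(s) 3, 5: livuvata
3. d -> t, v -> f / _ #: no change
surface: livuvata

cell SUR=ne, MOD=fe:
underlying: lifu-mez-nak
1. 0 -> a / C _ C: inserts after position(s) 7: lifumezanak
2. f -> v, s -> z / V _ V: fires at position(s) 3: livumezanak
3. d -> t, v -> f / _ #: no change
surface: livumezanak

cell SUR=ak, MOD=ki:
underlying: lifu-fa-lid
1. 0 -> a / C _ C: no change
2. f -> v, s -> z / V _ V: fires at position(s) 3, 5: livuvalid
3. d -> t, v -> f / _ #: fires at position(s) 9: livuvalit
surface: livuvalit


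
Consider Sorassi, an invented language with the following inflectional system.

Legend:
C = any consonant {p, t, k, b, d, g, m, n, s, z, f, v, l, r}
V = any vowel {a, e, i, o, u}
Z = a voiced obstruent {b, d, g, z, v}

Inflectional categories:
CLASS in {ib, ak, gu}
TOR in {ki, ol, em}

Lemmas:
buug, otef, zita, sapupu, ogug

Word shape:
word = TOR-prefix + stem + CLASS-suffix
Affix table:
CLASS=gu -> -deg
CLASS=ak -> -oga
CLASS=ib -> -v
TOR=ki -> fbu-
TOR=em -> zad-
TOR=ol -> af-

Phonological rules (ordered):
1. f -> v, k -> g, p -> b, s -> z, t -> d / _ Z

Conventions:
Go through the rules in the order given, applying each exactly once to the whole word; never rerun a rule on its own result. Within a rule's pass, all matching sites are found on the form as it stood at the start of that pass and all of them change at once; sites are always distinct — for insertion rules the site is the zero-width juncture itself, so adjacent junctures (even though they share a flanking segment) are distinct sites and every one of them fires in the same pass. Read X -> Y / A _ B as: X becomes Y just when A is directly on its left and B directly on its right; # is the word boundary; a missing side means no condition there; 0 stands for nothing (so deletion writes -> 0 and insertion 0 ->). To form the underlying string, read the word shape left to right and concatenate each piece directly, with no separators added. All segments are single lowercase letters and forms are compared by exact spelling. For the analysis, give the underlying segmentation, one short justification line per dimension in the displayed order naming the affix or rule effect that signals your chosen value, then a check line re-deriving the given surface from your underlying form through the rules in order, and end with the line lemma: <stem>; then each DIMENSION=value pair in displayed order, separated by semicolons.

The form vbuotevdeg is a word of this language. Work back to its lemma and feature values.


underlying: fbu-otef-deg
CLASS=gu - signalled by the affix -deg
TOR=ki - signalled by the affix fbu-
check: fbuotefdeg -> vbuotevdeg
lemma: otef; CLASS=gu; TOR=ki


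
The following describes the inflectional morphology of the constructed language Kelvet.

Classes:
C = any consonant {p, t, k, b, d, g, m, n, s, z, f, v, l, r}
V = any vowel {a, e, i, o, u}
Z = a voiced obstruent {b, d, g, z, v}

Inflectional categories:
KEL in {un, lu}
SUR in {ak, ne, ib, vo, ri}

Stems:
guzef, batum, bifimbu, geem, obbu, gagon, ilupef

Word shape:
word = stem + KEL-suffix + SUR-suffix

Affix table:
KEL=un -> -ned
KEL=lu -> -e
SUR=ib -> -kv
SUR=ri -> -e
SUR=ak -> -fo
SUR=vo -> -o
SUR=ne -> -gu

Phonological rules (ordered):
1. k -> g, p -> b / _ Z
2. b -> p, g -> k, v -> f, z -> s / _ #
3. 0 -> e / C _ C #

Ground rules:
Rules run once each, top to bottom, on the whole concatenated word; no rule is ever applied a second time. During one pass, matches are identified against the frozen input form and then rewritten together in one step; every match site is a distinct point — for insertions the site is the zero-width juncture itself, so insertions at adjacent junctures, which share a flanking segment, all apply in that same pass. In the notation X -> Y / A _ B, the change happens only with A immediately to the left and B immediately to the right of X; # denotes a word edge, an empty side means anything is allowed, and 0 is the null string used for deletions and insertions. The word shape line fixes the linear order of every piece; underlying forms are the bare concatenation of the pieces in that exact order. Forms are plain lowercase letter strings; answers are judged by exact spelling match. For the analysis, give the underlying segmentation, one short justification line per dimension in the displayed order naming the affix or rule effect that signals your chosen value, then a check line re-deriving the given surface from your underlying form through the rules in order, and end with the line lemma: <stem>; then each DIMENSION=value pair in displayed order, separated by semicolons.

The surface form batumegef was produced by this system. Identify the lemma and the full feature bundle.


underlying: batum-e-kv
KEL=lu - signalled by the affix -e
SUR=ib - signalled by the affix -kv
check: batumekv -> batumegv -> batumegf -> batumegef
lemma: batum; KEL=lu; SUR=ib


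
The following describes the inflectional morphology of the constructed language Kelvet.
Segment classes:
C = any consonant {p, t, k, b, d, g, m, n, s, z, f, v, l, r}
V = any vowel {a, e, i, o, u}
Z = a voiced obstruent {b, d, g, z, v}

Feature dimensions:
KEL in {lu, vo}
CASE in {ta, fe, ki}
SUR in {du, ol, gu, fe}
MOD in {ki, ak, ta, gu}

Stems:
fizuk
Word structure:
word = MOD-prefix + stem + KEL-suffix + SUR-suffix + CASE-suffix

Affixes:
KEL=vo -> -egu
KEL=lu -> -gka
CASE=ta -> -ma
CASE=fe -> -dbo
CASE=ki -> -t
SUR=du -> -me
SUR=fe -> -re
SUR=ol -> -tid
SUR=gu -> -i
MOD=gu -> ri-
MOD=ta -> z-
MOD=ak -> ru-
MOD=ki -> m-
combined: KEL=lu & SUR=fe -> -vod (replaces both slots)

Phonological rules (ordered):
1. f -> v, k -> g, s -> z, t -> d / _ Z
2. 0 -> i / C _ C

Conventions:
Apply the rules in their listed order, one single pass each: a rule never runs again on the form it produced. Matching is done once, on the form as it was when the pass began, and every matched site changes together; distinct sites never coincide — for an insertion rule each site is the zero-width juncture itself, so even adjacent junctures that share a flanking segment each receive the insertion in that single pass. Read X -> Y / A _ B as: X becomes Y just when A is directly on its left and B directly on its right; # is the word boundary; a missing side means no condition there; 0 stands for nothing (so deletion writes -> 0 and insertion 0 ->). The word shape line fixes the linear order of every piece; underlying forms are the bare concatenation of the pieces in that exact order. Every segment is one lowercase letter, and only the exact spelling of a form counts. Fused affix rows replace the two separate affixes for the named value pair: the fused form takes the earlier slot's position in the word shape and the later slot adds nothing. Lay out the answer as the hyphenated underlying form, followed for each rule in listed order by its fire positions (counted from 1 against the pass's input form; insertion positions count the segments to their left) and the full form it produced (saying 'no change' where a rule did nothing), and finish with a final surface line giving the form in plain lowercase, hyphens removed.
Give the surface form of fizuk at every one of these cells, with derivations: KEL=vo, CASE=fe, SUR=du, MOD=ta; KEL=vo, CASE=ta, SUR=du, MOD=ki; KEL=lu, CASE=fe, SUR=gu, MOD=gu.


cell KEL=vo, CASE=fe, SUR=du, MOD=ta:
underlying: z-fizuk-egu-me-dbo
1. f -> v, k -> g, s -> z, t -> d / _ Z: no change
2. 0 -> i / C _ C: inserts after position(s) 1, 12: zifizukegumedibo
surface: zifizukegumedibo

cell KEL=vo, CASE=ta, SUR=du, MOD=ki:
underlying: m-fizuk-egu-me-ma
1. f -> v, k -> g, s -> z, t -> d / _ Z: no change
2. 0 -> i / C _ C: inserts after position(s) 1: mifizukegumema
surface: mifizukegumema

cell KEL=lu, CASE=fe, SUR=gu, MOD=gu:
underlying: ri-fizuk-gka-i-dbo
1. f -> v, k -> g, s -> z, t -> d / _ Z: fires at position(s) 7: rifizuggkaidbo
2. 0 -> i / C _ C: inserts after position(s) 7, 8, 12: rifizugigikaidibo
surface: rifizugigikaidibo


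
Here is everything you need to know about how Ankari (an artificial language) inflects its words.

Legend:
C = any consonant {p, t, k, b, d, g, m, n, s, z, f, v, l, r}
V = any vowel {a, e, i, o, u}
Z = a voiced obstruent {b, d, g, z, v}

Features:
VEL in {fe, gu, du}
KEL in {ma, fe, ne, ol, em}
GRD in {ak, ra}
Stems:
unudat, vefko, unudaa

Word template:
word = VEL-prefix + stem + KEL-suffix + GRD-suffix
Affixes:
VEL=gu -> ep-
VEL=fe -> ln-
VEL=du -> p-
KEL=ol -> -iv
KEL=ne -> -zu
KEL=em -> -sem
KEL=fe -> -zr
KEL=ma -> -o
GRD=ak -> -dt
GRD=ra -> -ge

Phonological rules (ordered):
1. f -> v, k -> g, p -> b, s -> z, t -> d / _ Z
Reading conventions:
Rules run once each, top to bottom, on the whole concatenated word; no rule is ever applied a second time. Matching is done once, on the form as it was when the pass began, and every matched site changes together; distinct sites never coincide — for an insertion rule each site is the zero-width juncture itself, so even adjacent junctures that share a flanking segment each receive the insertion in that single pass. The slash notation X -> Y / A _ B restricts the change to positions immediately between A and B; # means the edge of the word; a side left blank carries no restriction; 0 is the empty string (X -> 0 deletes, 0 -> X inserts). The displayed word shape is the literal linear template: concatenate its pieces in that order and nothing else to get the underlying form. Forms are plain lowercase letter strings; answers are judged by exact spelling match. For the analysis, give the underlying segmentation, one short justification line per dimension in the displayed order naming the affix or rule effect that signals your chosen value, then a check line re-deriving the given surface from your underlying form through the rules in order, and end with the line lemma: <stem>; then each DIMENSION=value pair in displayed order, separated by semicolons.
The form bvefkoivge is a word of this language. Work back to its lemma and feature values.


underlying: p-vefko-iv-ge
VEL=du - signalled by the affix p-
KEL=ol - signalled by the affix -iv
GRD=ra - signalled by the affix -ge
check: pvefkoivge -> bvefkoivge
lemma: vefko; VEL=du; KEL=ol; GRD=ra


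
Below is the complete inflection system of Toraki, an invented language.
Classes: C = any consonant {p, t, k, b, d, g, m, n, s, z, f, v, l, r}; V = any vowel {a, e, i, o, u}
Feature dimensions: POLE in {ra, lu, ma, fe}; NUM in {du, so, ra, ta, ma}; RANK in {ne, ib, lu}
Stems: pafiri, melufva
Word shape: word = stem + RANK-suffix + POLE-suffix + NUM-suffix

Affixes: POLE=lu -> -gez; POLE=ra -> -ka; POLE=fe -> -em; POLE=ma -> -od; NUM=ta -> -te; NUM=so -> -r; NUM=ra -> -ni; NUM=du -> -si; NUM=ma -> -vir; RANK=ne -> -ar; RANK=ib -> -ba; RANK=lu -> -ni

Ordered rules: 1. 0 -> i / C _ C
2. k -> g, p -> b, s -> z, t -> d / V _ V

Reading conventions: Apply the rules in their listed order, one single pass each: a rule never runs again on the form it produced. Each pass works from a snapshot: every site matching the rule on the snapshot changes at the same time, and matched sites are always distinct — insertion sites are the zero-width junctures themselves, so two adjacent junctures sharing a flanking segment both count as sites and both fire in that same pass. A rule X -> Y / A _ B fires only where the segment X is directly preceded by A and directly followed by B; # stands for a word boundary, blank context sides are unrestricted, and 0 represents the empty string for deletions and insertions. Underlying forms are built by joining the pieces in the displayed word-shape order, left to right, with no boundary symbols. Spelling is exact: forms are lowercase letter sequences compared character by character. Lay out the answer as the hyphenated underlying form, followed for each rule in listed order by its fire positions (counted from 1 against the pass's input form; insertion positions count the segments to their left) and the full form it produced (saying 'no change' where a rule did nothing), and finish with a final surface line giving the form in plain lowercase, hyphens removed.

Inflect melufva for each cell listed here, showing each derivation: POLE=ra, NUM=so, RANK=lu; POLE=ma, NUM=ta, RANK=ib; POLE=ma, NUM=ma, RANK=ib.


cell POLE=ra, NUM=so, RANK=lu:
underlying: melufva-ni-ka-r
1. 0 -> i / C _ C: inserts after position(s) 5: melufivanikar
2. k -> g, p -> b, s -> z, t -> d / V _ V: fires at position(s) 11: melufivanigar
surface: melufivanigar

cell POLE=ma, NUM=ta, RANK=ib:
underlying: melufva-ba-od-te
1. 0 -> i / C _ C: inserts after position(s) 5, 11: melufivabaodite
2. k -> g, p -> b, s -> z, t -> d / V _ V: fires at position(s) 14: melufivabaodide
surface: melufivabaodide

cell POLE=ma, NUM=ma, RANK=ib:
underlying: melufva-ba-od-vir
1. 0 -> i / C _ C: inserts after position(s) 5, 11: melufivabaodivir
2. k -> g, p -> b, s -> z, t -> d / V _ V: no change
surface: melufivabaodivir


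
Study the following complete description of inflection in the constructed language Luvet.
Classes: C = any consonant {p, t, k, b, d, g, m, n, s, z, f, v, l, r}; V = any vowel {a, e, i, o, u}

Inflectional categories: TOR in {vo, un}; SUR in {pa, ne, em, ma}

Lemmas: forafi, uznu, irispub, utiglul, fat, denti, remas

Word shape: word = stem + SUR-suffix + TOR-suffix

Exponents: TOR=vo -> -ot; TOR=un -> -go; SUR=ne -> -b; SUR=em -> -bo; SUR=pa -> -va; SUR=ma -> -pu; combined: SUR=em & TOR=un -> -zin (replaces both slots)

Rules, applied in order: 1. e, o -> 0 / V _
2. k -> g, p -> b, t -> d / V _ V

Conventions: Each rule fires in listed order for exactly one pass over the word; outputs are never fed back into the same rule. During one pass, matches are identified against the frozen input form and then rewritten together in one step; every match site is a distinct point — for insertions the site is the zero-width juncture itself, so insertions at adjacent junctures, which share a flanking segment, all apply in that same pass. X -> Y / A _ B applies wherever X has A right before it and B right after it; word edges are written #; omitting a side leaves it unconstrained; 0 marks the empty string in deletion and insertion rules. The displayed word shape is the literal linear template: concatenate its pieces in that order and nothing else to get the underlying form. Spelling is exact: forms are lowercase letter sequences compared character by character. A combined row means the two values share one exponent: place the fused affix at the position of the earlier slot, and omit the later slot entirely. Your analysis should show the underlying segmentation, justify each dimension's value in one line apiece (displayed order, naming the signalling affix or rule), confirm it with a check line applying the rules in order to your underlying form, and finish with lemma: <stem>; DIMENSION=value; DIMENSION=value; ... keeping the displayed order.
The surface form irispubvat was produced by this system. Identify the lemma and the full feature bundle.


underlying: irispub-va-ot
TOR=vo - signalled by the affix -ot
SUR=pa - signalled by the affix -va
check: irispubvaot -> irispubvat -> irispubvat
lemma: irispub; TOR=vo; SUR=pa


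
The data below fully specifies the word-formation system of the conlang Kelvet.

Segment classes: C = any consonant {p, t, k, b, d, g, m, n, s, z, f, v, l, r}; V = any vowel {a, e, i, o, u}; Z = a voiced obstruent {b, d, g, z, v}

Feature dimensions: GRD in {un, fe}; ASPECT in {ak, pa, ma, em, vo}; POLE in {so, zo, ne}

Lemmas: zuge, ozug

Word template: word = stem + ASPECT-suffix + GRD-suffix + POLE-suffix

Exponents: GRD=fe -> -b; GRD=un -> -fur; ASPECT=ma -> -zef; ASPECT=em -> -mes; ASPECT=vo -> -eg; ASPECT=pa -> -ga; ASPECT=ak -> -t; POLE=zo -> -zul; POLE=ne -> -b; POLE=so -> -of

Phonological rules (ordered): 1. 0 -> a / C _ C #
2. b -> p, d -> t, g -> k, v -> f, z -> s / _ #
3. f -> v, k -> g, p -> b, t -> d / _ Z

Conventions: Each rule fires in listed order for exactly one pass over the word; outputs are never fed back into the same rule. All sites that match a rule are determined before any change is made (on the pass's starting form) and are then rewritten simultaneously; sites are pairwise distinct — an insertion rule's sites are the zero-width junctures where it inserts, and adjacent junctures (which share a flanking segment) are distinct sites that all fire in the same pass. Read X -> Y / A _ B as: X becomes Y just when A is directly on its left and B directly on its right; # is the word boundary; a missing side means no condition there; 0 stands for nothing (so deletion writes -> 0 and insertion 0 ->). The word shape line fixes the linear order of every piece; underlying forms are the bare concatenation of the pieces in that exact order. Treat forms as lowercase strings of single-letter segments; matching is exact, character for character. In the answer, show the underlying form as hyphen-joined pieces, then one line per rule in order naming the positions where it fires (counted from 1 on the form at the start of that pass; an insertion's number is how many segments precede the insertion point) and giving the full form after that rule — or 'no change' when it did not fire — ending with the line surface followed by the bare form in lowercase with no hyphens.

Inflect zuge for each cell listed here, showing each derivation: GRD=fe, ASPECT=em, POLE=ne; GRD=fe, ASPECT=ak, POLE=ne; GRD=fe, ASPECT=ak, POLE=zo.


cell GRD=fe, ASPECT=em, POLE=ne:
underlying: zuge-mes-b-b
1. 0 -> a / C _ C #: inserts after position(s) 8: zugemesbab
2. b -> p, d -> t, g -> k, v -> f, z -> s / _ #: fires at position(s) 10: zugemesbap
3. f -> v, k -> g, p -> b, t -> d / _ Z: no change
surface: zugemesbap

cell GRD=fe, ASPECT=ak, POLE=ne:
underlying: zuge-t-b-b
1. 0 -> a / C _ C #: inserts after position(s) 6: zugetbab
2. b -> p, d -> t, g -> k, v -> f, z -> s / _ #: fires at position(s) 8: zugetbap
3. f -> v, k -> g, p -> b, t -> d / _ Z: fires at position(s) 5: zugedbap
surface: zugedbap

cell GRD=fe, ASPECT=ak, POLE=zo:
underlying: zuge-t-b-zul
1. 0 -> a / C _ C #: no change
2. b -> p, d -> t, g -> k, v -> f, z -> s / _ #: no change
3. f -> v, k -> g, p -> b, t -> d / _ Z: fires at position(s) 5: zugedbzul
surface: zugedbzul


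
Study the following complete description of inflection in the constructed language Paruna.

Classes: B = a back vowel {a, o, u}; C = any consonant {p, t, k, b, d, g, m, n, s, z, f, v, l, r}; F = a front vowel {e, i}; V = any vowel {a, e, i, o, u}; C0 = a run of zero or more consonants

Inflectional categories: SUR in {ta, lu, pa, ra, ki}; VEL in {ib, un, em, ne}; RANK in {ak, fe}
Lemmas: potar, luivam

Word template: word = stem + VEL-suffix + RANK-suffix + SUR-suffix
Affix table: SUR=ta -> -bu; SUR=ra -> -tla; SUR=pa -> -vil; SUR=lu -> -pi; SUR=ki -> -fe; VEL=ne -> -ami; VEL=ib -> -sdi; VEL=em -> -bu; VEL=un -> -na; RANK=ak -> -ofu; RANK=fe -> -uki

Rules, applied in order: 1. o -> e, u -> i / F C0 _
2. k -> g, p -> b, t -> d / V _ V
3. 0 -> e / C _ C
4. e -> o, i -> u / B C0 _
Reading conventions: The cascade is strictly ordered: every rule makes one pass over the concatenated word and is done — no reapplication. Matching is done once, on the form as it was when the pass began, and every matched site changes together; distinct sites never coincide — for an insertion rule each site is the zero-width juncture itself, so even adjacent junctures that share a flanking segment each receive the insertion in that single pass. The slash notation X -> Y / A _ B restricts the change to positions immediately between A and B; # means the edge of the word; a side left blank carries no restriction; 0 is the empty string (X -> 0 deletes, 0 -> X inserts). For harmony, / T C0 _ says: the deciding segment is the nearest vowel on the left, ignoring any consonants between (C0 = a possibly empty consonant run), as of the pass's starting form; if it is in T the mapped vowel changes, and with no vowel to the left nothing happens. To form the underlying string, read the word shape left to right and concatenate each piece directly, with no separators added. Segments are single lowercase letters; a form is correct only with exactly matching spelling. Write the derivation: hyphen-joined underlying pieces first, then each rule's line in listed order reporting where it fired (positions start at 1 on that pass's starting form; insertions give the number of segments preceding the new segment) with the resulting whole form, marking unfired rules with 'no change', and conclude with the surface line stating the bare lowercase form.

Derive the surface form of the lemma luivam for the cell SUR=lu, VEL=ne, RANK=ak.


underlying: luivam-ami-ofu-pi
1. o -> e, u -> i / F C0 _: fires at position(s) 10: luivamamiefupi
2. k -> g, p -> b, t -> d / V _ V: fires at position(s) 13: luivamamiefubi
3. 0 -> e / C _ C: no change
4. e -> o, i -> u / B C0 _: fires at position(s) 3, 9, 14: luuvamamuefubu
surface: luuvamamuefubu


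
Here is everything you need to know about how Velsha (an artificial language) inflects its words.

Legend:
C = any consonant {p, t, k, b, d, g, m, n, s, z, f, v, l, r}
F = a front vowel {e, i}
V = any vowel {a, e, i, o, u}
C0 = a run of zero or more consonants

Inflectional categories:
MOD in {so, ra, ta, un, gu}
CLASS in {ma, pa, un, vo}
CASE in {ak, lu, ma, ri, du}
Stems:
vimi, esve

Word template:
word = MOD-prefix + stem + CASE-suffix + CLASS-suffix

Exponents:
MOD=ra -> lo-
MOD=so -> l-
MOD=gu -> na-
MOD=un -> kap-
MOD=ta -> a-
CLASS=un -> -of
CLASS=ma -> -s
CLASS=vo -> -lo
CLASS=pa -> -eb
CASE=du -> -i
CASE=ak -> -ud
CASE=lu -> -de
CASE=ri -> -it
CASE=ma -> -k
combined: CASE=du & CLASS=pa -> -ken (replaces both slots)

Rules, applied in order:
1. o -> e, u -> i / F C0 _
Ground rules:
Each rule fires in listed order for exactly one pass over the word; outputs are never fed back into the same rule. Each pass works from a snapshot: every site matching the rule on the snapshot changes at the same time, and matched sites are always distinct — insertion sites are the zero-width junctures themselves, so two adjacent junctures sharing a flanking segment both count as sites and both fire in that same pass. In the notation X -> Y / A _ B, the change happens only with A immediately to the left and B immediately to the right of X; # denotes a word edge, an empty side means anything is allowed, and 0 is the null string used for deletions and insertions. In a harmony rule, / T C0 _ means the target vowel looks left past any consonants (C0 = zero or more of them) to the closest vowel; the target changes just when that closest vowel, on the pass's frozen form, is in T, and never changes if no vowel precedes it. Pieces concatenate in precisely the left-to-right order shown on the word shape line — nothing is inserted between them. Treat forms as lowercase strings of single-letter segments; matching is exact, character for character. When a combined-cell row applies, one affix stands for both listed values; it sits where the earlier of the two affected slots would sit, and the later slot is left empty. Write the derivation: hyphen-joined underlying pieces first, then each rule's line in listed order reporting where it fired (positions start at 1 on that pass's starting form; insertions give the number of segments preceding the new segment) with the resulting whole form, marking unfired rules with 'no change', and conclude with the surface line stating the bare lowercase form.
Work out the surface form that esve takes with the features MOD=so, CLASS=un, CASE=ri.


underlying: l-esve-it-of
1. o -> e, u -> i / F C0 _: fires at position(s) 8: lesveitef
surface: lesveitef
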